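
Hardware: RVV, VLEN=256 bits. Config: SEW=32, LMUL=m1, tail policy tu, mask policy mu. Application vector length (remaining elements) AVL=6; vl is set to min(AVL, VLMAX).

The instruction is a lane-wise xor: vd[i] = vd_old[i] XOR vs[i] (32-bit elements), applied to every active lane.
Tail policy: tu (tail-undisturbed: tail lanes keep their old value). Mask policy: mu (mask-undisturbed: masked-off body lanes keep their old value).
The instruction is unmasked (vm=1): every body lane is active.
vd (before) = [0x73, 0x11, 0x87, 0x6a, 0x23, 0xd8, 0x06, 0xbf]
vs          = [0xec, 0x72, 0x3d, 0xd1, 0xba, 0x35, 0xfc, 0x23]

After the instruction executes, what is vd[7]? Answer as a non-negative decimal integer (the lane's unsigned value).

VLMAX = (256 × 1) / 32 = 8 lanes
vl = min(AVL, VLMAX) = min(6, 8) = 6
[0] xor(0x73,0xec) = 0x9f
[1] xor(0x11,0x72) = 0x63
[2] xor(0x87,0x3d) = 0xba
[3] xor(0x6a,0xd1) = 0xbb
[4] xor(0x23,0xba) = 0x99
[5] xor(0xd8,0x35) = 0xed
[6] tail/keep = 0x06
[7] tail/keep = 0xbf

vd[7] = 191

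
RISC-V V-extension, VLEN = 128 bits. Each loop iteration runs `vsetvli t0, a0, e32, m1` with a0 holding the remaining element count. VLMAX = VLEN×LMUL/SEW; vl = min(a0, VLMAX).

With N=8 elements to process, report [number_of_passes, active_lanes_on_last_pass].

VLMAX = VLEN×LMUL/SEW = 128×1/32 = 4
N=8: ⌈8/4⌉ = 2 iters; last vl = 8 − 1×4 = 4

[iterations, last_vl] = [2, 4]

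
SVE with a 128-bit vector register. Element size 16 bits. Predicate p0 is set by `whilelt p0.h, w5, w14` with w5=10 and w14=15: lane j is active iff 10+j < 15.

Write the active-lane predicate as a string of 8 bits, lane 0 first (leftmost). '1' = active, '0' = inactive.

predicate = 11111000

register lanes = 128/16 = 8
active while 10+j < 15, i.e. j ∈ [0,5) capped at 8 ⇒ 5
bits (lane 0 leftmost): 11111000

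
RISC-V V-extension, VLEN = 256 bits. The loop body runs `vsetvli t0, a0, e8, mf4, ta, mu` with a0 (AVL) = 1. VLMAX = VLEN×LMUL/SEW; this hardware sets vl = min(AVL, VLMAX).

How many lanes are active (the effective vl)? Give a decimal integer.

vl = 1

VLMAX = (256 × 1/4) / 8 = 8 lanes
AVL=1 ≤ VLMAX=8, so vl = 1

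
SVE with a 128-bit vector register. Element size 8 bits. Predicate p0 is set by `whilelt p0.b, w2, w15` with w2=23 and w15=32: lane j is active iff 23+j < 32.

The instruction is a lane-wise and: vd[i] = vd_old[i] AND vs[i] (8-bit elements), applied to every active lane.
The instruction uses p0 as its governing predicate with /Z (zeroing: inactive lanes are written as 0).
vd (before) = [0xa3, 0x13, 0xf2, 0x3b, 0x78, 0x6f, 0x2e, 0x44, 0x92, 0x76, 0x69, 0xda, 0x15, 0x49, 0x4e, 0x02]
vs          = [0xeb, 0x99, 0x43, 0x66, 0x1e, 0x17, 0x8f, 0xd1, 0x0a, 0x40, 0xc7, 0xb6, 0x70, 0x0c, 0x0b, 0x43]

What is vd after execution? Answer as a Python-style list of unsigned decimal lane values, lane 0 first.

vd = [163, 17, 66, 34, 24, 7, 14, 64, 2, 0, 0, 0, 0, 0, 0, 0]

register lanes = 128/8 = 16
p0[j] = (23+j < 32); true for j=0..8 → 9 lanes set
lane  0: and(0xa3,0xeb) ⇒ 0xa3
lane  1: and(0x13,0x99) ⇒ 0x11
lane  2: and(0xf2,0x43) ⇒ 0x42
lane  3: and(0x3b,0x66) ⇒ 0x22
lane  4: and(0x78,0x1e) ⇒ 0x18
lane  5: and(0x6f,0x17) ⇒ 0x07
lane  6: and(0x2e,0x8f) ⇒ 0x0e
lane  7: and(0x44,0xd1) ⇒ 0x40
lane  8: and(0x92,0x0a) ⇒ 0x02
lane  9: tail/zero ⇒ 0x00
lane 10: tail/zero ⇒ 0x00
lane 11: tail/zero ⇒ 0x00
lane 12: tail/zero ⇒ 0x00
lane 13: tail/zero ⇒ 0x00
lane 14: tail/zero ⇒ 0x00
lane 15: tail/zero ⇒ 0x00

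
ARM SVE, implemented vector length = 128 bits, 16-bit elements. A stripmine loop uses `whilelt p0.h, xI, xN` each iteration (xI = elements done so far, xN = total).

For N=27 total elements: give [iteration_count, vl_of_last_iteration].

[iterations, last_vl] = [4, 3]

128-bit reg / 16-bit elem → 8 lanes
N=27: ⌈27/8⌉ = 4 iters; last vl = 27 − 3×8 = 3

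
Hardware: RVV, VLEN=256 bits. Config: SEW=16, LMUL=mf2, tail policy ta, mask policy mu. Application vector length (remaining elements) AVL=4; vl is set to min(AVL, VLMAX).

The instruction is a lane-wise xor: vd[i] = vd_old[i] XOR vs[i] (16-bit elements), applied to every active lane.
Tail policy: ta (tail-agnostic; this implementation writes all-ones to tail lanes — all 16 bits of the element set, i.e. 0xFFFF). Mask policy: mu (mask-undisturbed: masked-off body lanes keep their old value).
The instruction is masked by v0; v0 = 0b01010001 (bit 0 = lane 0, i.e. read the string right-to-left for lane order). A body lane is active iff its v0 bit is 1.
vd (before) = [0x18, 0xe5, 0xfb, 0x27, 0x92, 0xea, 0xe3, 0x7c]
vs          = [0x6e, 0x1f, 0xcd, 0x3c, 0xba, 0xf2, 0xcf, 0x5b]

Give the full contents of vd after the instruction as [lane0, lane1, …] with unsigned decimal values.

VLMAX = (256 × 1/2) / 16 = 8 lanes
AVL=4 ≤ VLMAX=8, so vl = 4
[0] xor(0x18,0x6e) = 0x76
[1] mask-off/keep = 0xe5
[2] mask-off/keep = 0xfb
[3] mask-off/keep = 0x27
[4] tail/ones = 0xffff
[5] tail/ones = 0xffff
[6] tail/ones = 0xffff
[7] tail/ones = 0xffff

vd = [118, 229, 251, 39, 65535, 65535, 65535, 65535]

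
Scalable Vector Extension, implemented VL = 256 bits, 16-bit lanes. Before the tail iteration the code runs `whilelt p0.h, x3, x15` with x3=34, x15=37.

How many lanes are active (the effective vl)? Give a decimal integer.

vl = 3

register lanes = 256/16 = 16
whilelt: lane j active iff 34+j < 37 → j < 3 → 3 active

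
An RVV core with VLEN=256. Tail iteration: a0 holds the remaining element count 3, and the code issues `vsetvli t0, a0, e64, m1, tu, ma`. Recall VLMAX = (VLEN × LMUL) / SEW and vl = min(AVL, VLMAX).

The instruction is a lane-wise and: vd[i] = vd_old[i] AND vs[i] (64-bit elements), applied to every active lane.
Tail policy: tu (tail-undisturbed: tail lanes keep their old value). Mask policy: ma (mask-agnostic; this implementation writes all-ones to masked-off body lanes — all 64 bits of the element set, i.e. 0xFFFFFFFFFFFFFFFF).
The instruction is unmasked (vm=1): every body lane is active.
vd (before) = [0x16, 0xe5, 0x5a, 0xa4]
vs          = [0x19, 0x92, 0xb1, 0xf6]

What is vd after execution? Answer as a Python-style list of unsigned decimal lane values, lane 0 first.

lanes per group: 256·1/64 = 4
AVL=3 ≤ VLMAX=4, so vl = 3
lane  0: and(0x16,0x19) ⇒ 0x10
lane  1: and(0xe5,0x92) ⇒ 0x80
lane  2: and(0x5a,0xb1) ⇒ 0x10
lane  3: tail/keep ⇒ 0xa4

vd = [16, 128, 16, 164]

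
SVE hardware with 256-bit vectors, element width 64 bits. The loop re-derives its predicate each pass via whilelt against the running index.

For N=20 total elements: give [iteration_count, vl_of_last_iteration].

[iterations, last_vl] = [5, 4]

register lanes = 256/64 = 4
N=20: ⌈20/4⌉ = 5 iters; last vl = 20 − 4×4 = 4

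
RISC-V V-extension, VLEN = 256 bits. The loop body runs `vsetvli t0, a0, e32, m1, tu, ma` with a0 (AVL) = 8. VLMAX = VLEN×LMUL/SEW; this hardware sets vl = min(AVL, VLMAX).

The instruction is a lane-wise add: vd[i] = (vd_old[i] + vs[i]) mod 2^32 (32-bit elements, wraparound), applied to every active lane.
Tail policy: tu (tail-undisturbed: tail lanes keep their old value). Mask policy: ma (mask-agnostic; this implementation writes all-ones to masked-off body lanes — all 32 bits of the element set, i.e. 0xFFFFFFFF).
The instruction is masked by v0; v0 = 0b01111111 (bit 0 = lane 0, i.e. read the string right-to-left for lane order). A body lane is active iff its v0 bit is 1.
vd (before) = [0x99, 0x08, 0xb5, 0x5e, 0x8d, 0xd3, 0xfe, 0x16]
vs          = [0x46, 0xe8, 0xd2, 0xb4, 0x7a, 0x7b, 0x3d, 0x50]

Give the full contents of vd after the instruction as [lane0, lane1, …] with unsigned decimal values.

lanes per group: 256·1/32 = 8
vl ← min(8, 8) = 8
[0] add(0x99,0x46) = 0xdf
[1] add(0x08,0xe8) = 0xf0
[2] add(0xb5,0xd2) = 0x187
[3] add(0x5e,0xb4) = 0x112
[4] add(0x8d,0x7a) = 0x107
[5] add(0xd3,0x7b) = 0x14e
[6] add(0xfe,0x3d) = 0x13b
[7] mask-off/ones = 0xffffffff

vd = [223, 240, 391, 274, 263, 334, 315, 4294967295]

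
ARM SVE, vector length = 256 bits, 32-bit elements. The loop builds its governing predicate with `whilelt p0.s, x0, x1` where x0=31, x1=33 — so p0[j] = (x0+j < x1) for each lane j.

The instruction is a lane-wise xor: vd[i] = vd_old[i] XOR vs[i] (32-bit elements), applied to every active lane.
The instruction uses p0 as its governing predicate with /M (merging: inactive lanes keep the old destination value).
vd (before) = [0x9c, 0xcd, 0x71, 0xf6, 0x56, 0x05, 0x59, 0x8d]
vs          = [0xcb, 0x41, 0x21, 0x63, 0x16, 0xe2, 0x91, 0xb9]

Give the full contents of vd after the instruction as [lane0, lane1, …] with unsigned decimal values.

256-bit reg / 32-bit elem → 8 lanes
whilelt: lane j active iff 31+j < 33 → j < 2 → 2 active
lane  0: xor(0x9c,0xcb) ⇒ 0x57
lane  1: xor(0xcd,0x41) ⇒ 0x8c
lane  2: tail/keep ⇒ 0x71
lane  3: tail/keep ⇒ 0xf6
lane  4: tail/keep ⇒ 0x56
lane  5: tail/keep ⇒ 0x05
lane  6: tail/keep ⇒ 0x59
lane  7: tail/keep ⇒ 0x8d

vd = [87, 140, 113, 246, 86, 5, 89, 141]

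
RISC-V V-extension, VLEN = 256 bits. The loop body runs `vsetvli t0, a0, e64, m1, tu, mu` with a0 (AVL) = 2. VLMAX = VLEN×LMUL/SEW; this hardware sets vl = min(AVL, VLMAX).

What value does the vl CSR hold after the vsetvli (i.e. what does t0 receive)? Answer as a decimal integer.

VLMAX = (256 × 1) / 64 = 4 lanes
vl = min(AVL, VLMAX) = min(2, 4) = 2

vl = 2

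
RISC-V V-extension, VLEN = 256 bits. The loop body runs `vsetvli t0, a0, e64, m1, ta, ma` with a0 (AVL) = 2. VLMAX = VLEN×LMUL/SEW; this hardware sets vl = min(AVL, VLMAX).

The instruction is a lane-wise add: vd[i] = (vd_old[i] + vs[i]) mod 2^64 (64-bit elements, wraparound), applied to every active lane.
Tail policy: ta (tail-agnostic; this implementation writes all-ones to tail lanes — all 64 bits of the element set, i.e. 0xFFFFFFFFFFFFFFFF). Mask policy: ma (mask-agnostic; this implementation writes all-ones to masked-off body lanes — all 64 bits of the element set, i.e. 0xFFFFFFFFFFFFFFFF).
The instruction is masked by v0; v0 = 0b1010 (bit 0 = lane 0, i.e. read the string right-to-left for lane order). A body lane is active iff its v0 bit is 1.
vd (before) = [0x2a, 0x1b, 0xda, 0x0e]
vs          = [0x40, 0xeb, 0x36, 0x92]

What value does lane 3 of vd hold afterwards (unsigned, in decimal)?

VLMAX = VLEN×LMUL/SEW = 256×1/64 = 4
vl = min(AVL, VLMAX) = min(2, 4) = 2
  i=0: mask-off/ones → 18446744073709551615
  i=1: add(0x1b,0xeb) → 262
  i=2: tail/ones → 18446744073709551615
  i=3: tail/ones → 18446744073709551615

vd[3] = 18446744073709551615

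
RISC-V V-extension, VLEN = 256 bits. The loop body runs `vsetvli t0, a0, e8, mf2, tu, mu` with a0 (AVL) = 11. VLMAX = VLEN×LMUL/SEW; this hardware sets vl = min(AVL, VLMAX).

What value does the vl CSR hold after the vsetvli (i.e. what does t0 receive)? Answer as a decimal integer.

lanes per group: 256·1/2/8 = 16
vl = min(AVL, VLMAX) = min(11, 16) = 11

vl = 11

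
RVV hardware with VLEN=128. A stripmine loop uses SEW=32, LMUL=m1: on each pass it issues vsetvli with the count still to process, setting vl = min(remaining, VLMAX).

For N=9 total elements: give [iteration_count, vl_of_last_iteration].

[iterations, last_vl] = [3, 1]

VLMAX = (128 × 1) / 32 = 4 lanes
iterations = ceil(9/4) = 3; final-pass vl = 1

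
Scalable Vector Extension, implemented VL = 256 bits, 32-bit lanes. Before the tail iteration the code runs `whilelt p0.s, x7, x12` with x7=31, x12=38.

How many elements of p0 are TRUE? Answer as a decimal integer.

vl = 7

lane count: 256 div 32 = 8
active while 31+j < 38, i.e. j ∈ [0,7) capped at 8 ⇒ 7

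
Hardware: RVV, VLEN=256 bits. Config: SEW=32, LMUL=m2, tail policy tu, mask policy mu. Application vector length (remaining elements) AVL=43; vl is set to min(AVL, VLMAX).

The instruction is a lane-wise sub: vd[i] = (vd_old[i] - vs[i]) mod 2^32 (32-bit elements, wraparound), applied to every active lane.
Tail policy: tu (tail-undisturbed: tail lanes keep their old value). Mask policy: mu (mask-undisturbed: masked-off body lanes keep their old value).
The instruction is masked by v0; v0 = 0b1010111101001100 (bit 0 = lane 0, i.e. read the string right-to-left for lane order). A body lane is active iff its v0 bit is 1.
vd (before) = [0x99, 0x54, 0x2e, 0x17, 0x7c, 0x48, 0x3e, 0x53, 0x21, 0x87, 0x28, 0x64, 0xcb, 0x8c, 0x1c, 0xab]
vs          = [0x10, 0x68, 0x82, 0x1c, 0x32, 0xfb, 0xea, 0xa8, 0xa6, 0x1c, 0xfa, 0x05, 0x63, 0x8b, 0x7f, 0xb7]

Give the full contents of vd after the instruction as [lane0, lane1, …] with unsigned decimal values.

VLMAX = VLEN×LMUL/SEW = 256×2/32 = 16
AVL=43 > VLMAX=16, so vl = 16
lane  0: mask-off/keep ⇒ 0x99
lane  1: mask-off/keep ⇒ 0x54
lane  2: sub(0x2e,0x82) ⇒ 0xffffffac
lane  3: sub(0x17,0x1c) ⇒ 0xfffffffb
lane  4: mask-off/keep ⇒ 0x7c
lane  5: mask-off/keep ⇒ 0x48
lane  6: sub(0x3e,0xea) ⇒ 0xffffff54
lane  7: mask-off/keep ⇒ 0x53
lane  8: sub(0x21,0xa6) ⇒ 0xffffff7b
lane  9: sub(0x87,0x1c) ⇒ 0x6b
lane 10: sub(0x28,0xfa) ⇒ 0xffffff2e
lane 11: sub(0x64,0x05) ⇒ 0x5f
lane 12: mask-off/keep ⇒ 0xcb
lane 13: sub(0x8c,0x8b) ⇒ 0x01
lane 14: mask-off/keep ⇒ 0x1c
lane 15: sub(0xab,0xb7) ⇒ 0xfffffff4

vd = [153, 84, 4294967212, 4294967291, 124, 72, 4294967124, 83, 4294967163, 107, 4294967086, 95, 203, 1, 28, 4294967284]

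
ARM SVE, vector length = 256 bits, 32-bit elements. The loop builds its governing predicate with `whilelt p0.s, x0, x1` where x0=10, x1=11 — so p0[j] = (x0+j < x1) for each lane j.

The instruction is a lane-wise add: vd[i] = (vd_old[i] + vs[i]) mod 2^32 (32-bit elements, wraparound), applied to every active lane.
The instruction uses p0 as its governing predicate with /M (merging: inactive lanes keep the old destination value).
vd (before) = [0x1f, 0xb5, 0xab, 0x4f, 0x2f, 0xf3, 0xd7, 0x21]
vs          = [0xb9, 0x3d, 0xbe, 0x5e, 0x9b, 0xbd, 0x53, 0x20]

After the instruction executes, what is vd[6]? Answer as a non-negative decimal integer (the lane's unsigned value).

256-bit reg / 32-bit elem → 8 lanes
whilelt: lane j active iff 10+j < 11 → j < 1 → 1 active
[0] add(0x1f,0xb9) = 0xd8
[1] tail/keep = 0xb5
[2] tail/keep = 0xab
[3] tail/keep = 0x4f
[4] tail/keep = 0x2f
[5] tail/keep = 0xf3
[6] tail/keep = 0xd7
[7] tail/keep = 0x21

vd[6] = 215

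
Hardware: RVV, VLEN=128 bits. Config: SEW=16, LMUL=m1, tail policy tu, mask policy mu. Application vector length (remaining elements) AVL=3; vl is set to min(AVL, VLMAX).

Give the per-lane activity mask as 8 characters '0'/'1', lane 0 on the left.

predicate = 11100000

lanes per group: 128·1/16 = 8
vl ← min(3, 8) = 3
bits (lane 0 leftmost): 11100000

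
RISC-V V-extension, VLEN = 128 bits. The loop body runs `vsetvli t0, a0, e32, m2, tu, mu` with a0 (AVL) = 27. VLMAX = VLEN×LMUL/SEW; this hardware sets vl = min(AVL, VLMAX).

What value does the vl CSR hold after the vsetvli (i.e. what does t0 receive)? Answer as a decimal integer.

vl = 8

VLMAX = (128 × 2) / 32 = 8 lanes
vl = min(AVL, VLMAX) = min(27, 8) = 8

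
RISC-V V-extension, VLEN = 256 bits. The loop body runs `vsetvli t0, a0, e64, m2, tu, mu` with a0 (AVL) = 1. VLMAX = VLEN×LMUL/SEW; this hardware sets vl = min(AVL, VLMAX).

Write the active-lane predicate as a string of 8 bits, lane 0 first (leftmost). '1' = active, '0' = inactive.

predicate = 10000000

VLMAX = VLEN×LMUL/SEW = 256×2/64 = 8
vl ← min(1, 8) = 1
bits (lane 0 leftmost): 10000000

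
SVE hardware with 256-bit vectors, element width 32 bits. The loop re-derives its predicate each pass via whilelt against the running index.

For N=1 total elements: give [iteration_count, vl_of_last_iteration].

256-bit reg / 32-bit elem → 8 lanes
iterations = ceil(1/8) = 1; final-pass vl = 1

[iterations, last_vl] = [1, 1]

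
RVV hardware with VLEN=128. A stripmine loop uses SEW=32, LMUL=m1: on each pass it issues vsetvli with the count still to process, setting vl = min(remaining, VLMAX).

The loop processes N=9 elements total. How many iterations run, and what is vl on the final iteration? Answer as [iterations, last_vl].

[iterations, last_vl] = [3, 1]

lanes per group: 128·1/32 = 4
9 elements at 4/iter → 3 passes, remainder 1 on the last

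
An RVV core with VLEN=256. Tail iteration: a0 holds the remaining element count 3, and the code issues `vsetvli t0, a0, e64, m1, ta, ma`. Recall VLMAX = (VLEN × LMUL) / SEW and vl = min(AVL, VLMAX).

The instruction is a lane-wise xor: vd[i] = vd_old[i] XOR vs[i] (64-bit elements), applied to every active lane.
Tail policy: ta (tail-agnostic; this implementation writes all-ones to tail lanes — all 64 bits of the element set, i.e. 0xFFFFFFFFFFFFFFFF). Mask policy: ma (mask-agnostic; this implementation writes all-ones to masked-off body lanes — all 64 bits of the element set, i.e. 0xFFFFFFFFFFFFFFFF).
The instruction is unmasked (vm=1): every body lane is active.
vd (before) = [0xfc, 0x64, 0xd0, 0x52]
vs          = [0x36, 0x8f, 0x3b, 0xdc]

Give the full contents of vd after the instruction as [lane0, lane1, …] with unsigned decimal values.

lanes per group: 256·1/64 = 4
vl = min(AVL, VLMAX) = min(3, 4) = 3
vd[0] xor(0xfc,0x36) -> 0xca
vd[1] xor(0x64,0x8f) -> 0xeb
vd[2] xor(0xd0,0x3b) -> 0xeb
vd[3] tail/ones -> 0xffffffffffffffff

vd = [202, 235, 235, 18446744073709551615]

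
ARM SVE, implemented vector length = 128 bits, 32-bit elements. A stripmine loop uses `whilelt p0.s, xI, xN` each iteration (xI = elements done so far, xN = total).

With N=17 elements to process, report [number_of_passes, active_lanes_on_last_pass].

[iterations, last_vl] = [5, 1]

128-bit reg / 32-bit elem → 4 lanes
17 elements at 4/iter → 5 passes, remainder 1 on the last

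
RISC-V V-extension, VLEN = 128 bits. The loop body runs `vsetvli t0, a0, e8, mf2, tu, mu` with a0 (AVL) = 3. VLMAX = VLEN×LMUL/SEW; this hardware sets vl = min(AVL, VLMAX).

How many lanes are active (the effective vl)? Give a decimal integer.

lanes per group: 128·1/2/8 = 8
AVL=3 ≤ VLMAX=8, so vl = 3

vl = 3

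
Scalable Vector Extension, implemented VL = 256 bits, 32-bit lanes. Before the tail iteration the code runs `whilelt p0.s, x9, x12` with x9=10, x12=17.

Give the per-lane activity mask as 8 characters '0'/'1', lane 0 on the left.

256-bit reg / 32-bit elem → 8 lanes
active while 10+j < 17, i.e. j ∈ [0,7) capped at 8 ⇒ 7
bits (lane 0 leftmost): 11111110

predicate = 11111110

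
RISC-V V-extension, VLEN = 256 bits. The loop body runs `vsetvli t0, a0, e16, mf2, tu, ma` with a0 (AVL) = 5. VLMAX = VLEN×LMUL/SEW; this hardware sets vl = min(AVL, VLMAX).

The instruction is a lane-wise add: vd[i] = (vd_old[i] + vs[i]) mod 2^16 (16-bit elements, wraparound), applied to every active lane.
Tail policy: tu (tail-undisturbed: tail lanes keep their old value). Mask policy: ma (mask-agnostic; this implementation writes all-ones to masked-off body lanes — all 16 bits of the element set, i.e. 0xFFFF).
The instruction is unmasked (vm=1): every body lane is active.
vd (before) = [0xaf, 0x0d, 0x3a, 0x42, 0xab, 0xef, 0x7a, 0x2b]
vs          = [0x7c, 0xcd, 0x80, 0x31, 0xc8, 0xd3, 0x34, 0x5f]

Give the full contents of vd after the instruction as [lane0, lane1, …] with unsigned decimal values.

vd = [299, 218, 186, 115, 371, 239, 122, 43]

VLMAX = (256 × 1/2) / 16 = 8 lanes
AVL=5 ≤ VLMAX=8, so vl = 5
vd[0] add(0xaf,0x7c) -> 0x12b
vd[1] add(0x0d,0xcd) -> 0xda
vd[2] add(0x3a,0x80) -> 0xba
vd[3] add(0x42,0x31) -> 0x73
vd[4] add(0xab,0xc8) -> 0x173
vd[5] tail/keep -> 0xef
vd[6] tail/keep -> 0x7a
vd[7] tail/keep -> 0x2b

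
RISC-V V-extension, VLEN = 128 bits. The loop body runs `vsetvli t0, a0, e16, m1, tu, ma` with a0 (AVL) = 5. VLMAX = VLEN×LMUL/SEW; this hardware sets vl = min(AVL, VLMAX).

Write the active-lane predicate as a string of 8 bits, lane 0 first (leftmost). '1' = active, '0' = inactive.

VLMAX = VLEN×LMUL/SEW = 128×1/16 = 8
vl ← min(5, 8) = 5
bits (lane 0 leftmost): 11111000

predicate = 11111000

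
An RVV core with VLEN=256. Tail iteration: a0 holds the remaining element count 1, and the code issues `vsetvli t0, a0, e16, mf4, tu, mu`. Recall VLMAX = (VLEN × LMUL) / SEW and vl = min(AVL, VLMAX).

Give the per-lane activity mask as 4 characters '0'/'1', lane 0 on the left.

lanes per group: 256·1/4/16 = 4
vl ← min(1, 4) = 1
bits (lane 0 leftmost): 1000

predicate = 1000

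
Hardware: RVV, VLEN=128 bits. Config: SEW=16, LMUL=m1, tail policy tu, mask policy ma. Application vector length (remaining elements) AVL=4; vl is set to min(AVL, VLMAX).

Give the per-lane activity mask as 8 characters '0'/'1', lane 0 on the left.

predicate = 11110000

VLMAX = VLEN×LMUL/SEW = 128×1/16 = 8
vl = min(AVL, VLMAX) = min(4, 8) = 4
bits (lane 0 leftmost): 11110000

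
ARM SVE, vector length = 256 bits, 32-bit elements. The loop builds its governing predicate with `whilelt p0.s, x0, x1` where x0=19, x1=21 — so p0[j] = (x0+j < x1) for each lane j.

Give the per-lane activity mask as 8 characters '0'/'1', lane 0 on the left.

256-bit reg / 32-bit elem → 8 lanes
whilelt: lane j active iff 19+j < 21 → j < 2 → 2 active
bits (lane 0 leftmost): 11000000

predicate = 11000000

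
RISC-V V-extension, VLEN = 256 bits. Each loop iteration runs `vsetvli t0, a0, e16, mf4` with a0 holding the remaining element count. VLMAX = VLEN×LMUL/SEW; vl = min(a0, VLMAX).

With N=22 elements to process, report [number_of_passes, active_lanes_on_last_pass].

VLMAX = (256 × 1/4) / 16 = 4 lanes
N=22: ⌈22/4⌉ = 6 iters; last vl = 22 − 5×4 = 2

[iterations, last_vl] = [6, 2]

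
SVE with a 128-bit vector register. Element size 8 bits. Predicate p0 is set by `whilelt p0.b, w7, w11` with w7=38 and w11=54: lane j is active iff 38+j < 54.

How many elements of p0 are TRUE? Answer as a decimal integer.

lane count: 128 div 8 = 16
p0[j] = (38+j < 54); true for j=0..15 → 16 lanes set

vl = 16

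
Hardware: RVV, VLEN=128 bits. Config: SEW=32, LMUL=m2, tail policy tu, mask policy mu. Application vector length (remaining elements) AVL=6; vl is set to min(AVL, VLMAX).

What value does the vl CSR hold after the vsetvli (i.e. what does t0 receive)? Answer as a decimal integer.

vl = 6

VLMAX = (128 × 2) / 32 = 8 lanes
vl = min(AVL, VLMAX) = min(6, 8) = 6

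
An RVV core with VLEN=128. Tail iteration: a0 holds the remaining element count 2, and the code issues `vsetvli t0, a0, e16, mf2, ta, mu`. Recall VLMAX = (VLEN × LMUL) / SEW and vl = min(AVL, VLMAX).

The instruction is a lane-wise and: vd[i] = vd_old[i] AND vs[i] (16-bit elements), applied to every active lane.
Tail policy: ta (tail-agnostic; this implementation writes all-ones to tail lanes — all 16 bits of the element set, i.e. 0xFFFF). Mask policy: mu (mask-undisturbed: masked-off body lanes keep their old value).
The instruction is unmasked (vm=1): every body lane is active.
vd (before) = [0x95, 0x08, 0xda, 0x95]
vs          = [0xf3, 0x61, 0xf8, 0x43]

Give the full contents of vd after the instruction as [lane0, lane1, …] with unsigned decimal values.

VLMAX = (128 × 1/2) / 16 = 4 lanes
vl ← min(2, 4) = 2
vd[0] and(0x95,0xf3) -> 0x91
vd[1] and(0x08,0x61) -> 0x00
vd[2] tail/ones -> 0xffff
vd[3] tail/ones -> 0xffff

vd = [145, 0, 65535, 65535]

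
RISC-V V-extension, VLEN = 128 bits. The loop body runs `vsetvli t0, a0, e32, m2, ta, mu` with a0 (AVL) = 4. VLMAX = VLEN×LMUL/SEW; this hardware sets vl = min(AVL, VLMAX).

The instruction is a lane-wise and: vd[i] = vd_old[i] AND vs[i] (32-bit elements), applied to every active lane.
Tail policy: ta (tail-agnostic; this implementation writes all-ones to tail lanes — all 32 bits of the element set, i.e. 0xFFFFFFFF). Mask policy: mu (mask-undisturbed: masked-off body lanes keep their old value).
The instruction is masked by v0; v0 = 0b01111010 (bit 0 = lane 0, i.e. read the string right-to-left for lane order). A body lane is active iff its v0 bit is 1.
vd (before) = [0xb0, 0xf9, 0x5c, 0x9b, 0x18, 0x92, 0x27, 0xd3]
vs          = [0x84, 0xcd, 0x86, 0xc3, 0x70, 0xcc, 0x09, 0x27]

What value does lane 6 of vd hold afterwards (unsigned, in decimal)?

lanes per group: 128·2/32 = 8
AVL=4 ≤ VLMAX=8, so vl = 4
  i=0: mask-off/keep → 176
  i=1: and(0xf9,0xcd) → 201
  i=2: mask-off/keep → 92
  i=3: and(0x9b,0xc3) → 131
  i=4: tail/ones → 4294967295
  i=5: tail/ones → 4294967295
  i=6: tail/ones → 4294967295
  i=7: tail/ones → 4294967295

vd[6] = 4294967295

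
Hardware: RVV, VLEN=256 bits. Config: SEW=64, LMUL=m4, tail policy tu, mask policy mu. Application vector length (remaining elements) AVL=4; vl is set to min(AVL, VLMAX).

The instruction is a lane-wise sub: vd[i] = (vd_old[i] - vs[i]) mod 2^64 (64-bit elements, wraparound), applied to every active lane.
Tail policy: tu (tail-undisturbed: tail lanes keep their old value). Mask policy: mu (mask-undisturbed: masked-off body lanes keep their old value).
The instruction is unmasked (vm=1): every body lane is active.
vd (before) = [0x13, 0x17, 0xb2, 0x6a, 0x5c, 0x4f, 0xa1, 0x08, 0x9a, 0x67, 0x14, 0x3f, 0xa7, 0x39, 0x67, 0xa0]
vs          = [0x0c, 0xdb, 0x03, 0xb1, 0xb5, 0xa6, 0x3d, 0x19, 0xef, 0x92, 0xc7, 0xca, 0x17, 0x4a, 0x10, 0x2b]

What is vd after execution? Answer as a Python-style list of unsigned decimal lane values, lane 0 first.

lanes per group: 256·4/64 = 16
vl = min(AVL, VLMAX) = min(4, 16) = 4
vd[0] sub(0x13,0x0c) -> 0x07
vd[1] sub(0x17,0xdb) -> 0xffffffffffffff3c
vd[2] sub(0xb2,0x03) -> 0xaf
vd[3] sub(0x6a,0xb1) -> 0xffffffffffffffb9
vd[4] tail/keep -> 0x5c
vd[5] tail/keep -> 0x4f
vd[6] tail/keep -> 0xa1
vd[7] tail/keep -> 0x08
vd[8] tail/keep -> 0x9a
vd[9] tail/keep -> 0x67
vd[10] tail/keep -> 0x14
vd[11] tail/keep -> 0x3f
vd[12] tail/keep -> 0xa7
vd[13] tail/keep -> 0x39
vd[14] tail/keep -> 0x67
vd[15] tail/keep -> 0xa0

vd = [7, 18446744073709551420, 175, 18446744073709551545, 92, 79, 161, 8, 154, 103, 20, 63, 167, 57, 103, 160]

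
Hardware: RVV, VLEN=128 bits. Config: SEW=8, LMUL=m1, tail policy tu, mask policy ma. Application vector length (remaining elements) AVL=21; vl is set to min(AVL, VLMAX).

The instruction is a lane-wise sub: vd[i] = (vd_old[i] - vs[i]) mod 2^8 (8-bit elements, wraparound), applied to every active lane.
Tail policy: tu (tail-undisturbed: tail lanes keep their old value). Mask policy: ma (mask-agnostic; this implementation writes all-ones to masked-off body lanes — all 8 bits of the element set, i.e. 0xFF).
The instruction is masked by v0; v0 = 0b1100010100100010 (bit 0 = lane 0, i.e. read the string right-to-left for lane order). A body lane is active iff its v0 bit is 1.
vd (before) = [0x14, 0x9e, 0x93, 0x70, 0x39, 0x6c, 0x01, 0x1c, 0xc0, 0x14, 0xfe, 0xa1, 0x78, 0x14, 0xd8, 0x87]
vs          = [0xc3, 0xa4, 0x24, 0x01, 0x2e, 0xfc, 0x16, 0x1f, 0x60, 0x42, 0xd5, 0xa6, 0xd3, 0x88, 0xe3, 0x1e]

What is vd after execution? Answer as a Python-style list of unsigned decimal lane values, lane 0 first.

VLMAX = (128 × 1) / 8 = 16 lanes
vl ← min(21, 16) = 16
lane  0: mask-off/ones ⇒ 0xff
lane  1: sub(0x9e,0xa4) ⇒ 0xfa
lane  2: mask-off/ones ⇒ 0xff
lane  3: mask-off/ones ⇒ 0xff
lane  4: mask-off/ones ⇒ 0xff
lane  5: sub(0x6c,0xfc) ⇒ 0x70
lane  6: mask-off/ones ⇒ 0xff
lane  7: mask-off/ones ⇒ 0xff
lane  8: sub(0xc0,0x60) ⇒ 0x60
lane  9: mask-off/ones ⇒ 0xff
lane 10: sub(0xfe,0xd5) ⇒ 0x29
lane 11: mask-off/ones ⇒ 0xff
lane 12: mask-off/ones ⇒ 0xff
lane 13: mask-off/ones ⇒ 0xff
lane 14: sub(0xd8,0xe3) ⇒ 0xf5
lane 15: sub(0x87,0x1e) ⇒ 0x69

vd = [255, 250, 255, 255, 255, 112, 255, 255, 96, 255, 41, 255, 255, 255, 245, 105]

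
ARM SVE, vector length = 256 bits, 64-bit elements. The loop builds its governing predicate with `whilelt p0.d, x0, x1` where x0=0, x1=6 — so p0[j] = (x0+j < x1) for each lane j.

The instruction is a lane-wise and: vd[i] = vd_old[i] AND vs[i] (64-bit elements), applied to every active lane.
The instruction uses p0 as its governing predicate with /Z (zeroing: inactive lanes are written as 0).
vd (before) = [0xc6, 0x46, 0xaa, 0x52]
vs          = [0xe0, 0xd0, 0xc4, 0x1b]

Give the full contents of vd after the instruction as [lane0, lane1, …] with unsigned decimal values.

vd = [192, 64, 128, 18]

lane count: 256 div 64 = 4
active while 0+j < 6, i.e. j ∈ [0,6) capped at 4 ⇒ 4
  i=0: and(0xc6,0xe0) → 192
  i=1: and(0x46,0xd0) → 64
  i=2: and(0xaa,0xc4) → 128
  i=3: and(0x52,0x1b) → 18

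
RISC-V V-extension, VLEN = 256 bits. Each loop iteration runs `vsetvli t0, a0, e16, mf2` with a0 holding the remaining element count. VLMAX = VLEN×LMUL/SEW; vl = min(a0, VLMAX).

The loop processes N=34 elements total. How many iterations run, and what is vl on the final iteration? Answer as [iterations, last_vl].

VLMAX = VLEN×LMUL/SEW = 256×1/2/16 = 8
N=34: ⌈34/8⌉ = 5 iters; last vl = 34 − 4×8 = 2

[iterations, last_vl] = [5, 2]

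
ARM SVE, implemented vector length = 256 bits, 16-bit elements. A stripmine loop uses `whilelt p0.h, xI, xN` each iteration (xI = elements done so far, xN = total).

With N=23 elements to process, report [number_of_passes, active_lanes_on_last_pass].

[iterations, last_vl] = [2, 7]

lane count: 256 div 16 = 16
23 elements at 16/iter → 2 passes, remainder 7 on the last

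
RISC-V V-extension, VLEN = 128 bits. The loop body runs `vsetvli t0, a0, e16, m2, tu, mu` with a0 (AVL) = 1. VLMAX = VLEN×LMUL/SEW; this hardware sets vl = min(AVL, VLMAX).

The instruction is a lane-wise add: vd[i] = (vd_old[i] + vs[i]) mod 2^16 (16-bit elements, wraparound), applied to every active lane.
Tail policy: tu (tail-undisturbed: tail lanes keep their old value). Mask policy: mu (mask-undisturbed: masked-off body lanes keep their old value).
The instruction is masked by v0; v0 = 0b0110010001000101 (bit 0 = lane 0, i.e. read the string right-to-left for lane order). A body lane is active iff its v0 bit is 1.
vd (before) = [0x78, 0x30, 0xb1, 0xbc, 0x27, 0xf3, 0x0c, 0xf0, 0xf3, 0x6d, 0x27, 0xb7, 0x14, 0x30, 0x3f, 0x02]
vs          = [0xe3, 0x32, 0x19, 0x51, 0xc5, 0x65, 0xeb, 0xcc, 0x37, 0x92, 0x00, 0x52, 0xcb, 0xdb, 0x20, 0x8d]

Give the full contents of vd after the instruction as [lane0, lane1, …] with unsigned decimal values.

lanes per group: 128·2/16 = 16
vl ← min(1, 16) = 1
  i=0: add(0x78,0xe3) → 347
  i=1: tail/keep → 48
  i=2: tail/keep → 177
  i=3: tail/keep → 188
  i=4: tail/keep → 39
  i=5: tail/keep → 243
  i=6: tail/keep → 12
  i=7: tail/keep → 240
  i=8: tail/keep → 243
  i=9: tail/keep → 109
  i=10: tail/keep → 39
  i=11: tail/keep → 183
  i=12: tail/keep → 20
  i=13: tail/keep → 48
  i=14: tail/keep → 63
  i=15: tail/keep → 2

vd = [347, 48, 177, 188, 39, 243, 12, 240, 243, 109, 39, 183, 20, 48, 63, 2]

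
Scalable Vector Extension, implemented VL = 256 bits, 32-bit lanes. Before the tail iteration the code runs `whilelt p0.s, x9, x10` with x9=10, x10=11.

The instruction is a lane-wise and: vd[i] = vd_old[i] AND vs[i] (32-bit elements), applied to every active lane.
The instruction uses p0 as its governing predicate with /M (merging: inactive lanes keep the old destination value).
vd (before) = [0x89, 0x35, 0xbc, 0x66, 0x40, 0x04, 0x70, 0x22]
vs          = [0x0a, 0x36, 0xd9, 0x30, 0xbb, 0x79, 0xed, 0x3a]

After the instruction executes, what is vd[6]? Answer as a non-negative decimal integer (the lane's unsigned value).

vd[6] = 112

lane count: 256 div 32 = 8
p0[j] = (10+j < 11); true for j=0..0 → 1 lanes set
lane  0: and(0x89,0x0a) ⇒ 0x08
lane  1: tail/keep ⇒ 0x35
lane  2: tail/keep ⇒ 0xbc
lane  3: tail/keep ⇒ 0x66
lane  4: tail/keep ⇒ 0x40
lane  5: tail/keep ⇒ 0x04
lane  6: tail/keep ⇒ 0x70
lane  7: tail/keep ⇒ 0x22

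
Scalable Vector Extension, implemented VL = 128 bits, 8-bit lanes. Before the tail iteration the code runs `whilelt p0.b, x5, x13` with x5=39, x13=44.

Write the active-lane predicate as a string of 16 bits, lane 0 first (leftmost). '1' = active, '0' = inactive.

predicate = 1111100000000000

lane count: 128 div 8 = 16
whilelt: lane j active iff 39+j < 44 → j < 5 → 5 active
bits (lane 0 leftmost): 1111100000000000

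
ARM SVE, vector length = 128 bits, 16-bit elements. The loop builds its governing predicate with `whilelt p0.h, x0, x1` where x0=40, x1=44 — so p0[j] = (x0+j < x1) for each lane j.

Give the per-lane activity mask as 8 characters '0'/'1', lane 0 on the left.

predicate = 11110000

register lanes = 128/16 = 8
whilelt: lane j active iff 40+j < 44 → j < 4 → 4 active
bits (lane 0 leftmost): 11110000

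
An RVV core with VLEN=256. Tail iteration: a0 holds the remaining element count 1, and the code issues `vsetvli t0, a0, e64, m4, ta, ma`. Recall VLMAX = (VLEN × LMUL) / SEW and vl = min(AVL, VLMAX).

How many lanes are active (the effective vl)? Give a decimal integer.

vl = 1

VLMAX = VLEN×LMUL/SEW = 256×4/64 = 16
vl ← min(1, 16) = 1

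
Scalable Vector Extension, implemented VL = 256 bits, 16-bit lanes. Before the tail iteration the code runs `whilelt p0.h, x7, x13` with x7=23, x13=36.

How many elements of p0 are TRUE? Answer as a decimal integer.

256-bit reg / 16-bit elem → 16 lanes
whilelt: lane j active iff 23+j < 36 → j < 13 → 13 active

vl = 13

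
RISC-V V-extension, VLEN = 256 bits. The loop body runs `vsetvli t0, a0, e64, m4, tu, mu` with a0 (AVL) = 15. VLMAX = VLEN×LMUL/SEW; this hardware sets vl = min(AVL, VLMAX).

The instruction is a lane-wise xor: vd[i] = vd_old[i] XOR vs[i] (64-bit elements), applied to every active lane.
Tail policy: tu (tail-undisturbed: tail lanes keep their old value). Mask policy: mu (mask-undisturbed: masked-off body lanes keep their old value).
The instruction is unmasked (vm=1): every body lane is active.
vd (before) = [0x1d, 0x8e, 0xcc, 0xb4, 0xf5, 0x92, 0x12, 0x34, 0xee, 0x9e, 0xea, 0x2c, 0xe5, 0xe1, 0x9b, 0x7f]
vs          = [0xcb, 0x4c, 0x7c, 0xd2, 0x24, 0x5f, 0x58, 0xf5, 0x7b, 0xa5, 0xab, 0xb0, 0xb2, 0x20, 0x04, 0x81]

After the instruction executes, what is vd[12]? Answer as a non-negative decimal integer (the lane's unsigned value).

VLMAX = (256 × 4) / 64 = 16 lanes
vl = min(AVL, VLMAX) = min(15, 16) = 15
vd[0] xor(0x1d,0xcb) -> 0xd6
vd[1] xor(0x8e,0x4c) -> 0xc2
vd[2] xor(0xcc,0x7c) -> 0xb0
vd[3] xor(0xb4,0xd2) -> 0x66
vd[4] xor(0xf5,0x24) -> 0xd1
vd[5] xor(0x92,0x5f) -> 0xcd
vd[6] xor(0x12,0x58) -> 0x4a
vd[7] xor(0x34,0xf5) -> 0xc1
vd[8] xor(0xee,0x7b) -> 0x95
vd[9] xor(0x9e,0xa5) -> 0x3b
vd[10] xor(0xea,0xab) -> 0x41
vd[11] xor(0x2c,0xb0) -> 0x9c
vd[12] xor(0xe5,0xb2) -> 0x57
vd[13] xor(0xe1,0x20) -> 0xc1
vd[14] xor(0x9b,0x04) -> 0x9f
vd[15] tail/keep -> 0x7f

vd[12] = 87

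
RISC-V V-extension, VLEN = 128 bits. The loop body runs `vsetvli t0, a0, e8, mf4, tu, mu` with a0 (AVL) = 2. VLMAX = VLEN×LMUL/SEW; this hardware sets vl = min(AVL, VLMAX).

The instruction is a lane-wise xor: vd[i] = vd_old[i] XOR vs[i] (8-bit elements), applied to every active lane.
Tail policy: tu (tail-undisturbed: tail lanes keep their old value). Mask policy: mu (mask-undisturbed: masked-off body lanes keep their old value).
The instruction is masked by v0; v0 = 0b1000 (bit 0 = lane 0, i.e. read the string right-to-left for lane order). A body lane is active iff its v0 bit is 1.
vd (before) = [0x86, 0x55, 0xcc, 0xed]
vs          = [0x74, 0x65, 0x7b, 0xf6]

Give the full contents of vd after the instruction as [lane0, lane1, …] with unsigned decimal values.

VLMAX = VLEN×LMUL/SEW = 128×1/4/8 = 4
vl ← min(2, 4) = 2
vd[0] mask-off/keep -> 0x86
vd[1] mask-off/keep -> 0x55
vd[2] tail/keep -> 0xcc
vd[3] tail/keep -> 0xed

vd = [134, 85, 204, 237]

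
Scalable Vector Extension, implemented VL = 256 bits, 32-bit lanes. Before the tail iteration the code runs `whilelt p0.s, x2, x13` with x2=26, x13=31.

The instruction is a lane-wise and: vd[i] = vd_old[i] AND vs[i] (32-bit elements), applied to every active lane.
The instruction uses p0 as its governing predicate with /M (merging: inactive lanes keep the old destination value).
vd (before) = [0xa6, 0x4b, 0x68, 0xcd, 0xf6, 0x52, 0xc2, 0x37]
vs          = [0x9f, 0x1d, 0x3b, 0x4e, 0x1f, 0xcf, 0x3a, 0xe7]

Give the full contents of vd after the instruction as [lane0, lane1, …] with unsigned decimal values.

lane count: 256 div 32 = 8
p0[j] = (26+j < 31); true for j=0..4 → 5 lanes set
vd[0] and(0xa6,0x9f) -> 0x86
vd[1] and(0x4b,0x1d) -> 0x09
vd[2] and(0x68,0x3b) -> 0x28
vd[3] and(0xcd,0x4e) -> 0x4c
vd[4] and(0xf6,0x1f) -> 0x16
vd[5] tail/keep -> 0x52
vd[6] tail/keep -> 0xc2
vd[7] tail/keep -> 0x37

vd = [134, 9, 40, 76, 22, 82, 194, 55]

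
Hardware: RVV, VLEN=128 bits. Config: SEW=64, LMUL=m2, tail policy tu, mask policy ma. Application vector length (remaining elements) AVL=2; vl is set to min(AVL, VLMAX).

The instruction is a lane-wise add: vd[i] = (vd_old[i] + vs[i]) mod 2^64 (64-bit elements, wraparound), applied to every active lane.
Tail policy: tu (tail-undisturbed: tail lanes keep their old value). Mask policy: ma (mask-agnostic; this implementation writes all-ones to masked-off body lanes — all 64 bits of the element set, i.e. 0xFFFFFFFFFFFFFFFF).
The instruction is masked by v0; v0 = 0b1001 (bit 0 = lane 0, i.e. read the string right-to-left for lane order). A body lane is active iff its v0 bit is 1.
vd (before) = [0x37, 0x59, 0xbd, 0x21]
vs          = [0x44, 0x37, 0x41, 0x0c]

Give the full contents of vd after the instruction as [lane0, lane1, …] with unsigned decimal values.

vd = [123, 18446744073709551615, 189, 33]

VLMAX = VLEN×LMUL/SEW = 128×2/64 = 4
vl ← min(2, 4) = 2
vd[0] add(0x37,0x44) -> 0x7b
vd[1] mask-off/ones -> 0xffffffffffffffff
vd[2] tail/keep -> 0xbd
vd[3] tail/keep -> 0x21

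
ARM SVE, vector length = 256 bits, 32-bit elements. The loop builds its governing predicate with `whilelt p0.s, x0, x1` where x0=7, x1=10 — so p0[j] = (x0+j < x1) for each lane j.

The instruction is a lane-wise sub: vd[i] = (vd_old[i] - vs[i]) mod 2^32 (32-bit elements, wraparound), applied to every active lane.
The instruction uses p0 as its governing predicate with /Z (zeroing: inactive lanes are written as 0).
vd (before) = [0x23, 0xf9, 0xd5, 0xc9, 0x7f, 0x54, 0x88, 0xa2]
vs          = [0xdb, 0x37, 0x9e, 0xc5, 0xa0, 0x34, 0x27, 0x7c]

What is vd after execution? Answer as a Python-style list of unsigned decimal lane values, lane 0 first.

vd = [4294967112, 194, 55, 0, 0, 0, 0, 0]

lane count: 256 div 32 = 8
whilelt: lane j active iff 7+j < 10 → j < 3 → 3 active
lane  0: sub(0x23,0xdb) ⇒ 0xffffff48
lane  1: sub(0xf9,0x37) ⇒ 0xc2
lane  2: sub(0xd5,0x9e) ⇒ 0x37
lane  3: tail/zero ⇒ 0x00
lane  4: tail/zero ⇒ 0x00
lane  5: tail/zero ⇒ 0x00
lane  6: tail/zero ⇒ 0x00
lane  7: tail/zero ⇒ 0x00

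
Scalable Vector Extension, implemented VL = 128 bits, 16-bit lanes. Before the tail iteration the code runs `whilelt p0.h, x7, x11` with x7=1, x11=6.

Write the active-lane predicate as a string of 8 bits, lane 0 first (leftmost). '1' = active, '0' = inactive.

predicate = 11111000

register lanes = 128/16 = 8
active while 1+j < 6, i.e. j ∈ [0,5) capped at 8 ⇒ 5
bits (lane 0 leftmost): 11111000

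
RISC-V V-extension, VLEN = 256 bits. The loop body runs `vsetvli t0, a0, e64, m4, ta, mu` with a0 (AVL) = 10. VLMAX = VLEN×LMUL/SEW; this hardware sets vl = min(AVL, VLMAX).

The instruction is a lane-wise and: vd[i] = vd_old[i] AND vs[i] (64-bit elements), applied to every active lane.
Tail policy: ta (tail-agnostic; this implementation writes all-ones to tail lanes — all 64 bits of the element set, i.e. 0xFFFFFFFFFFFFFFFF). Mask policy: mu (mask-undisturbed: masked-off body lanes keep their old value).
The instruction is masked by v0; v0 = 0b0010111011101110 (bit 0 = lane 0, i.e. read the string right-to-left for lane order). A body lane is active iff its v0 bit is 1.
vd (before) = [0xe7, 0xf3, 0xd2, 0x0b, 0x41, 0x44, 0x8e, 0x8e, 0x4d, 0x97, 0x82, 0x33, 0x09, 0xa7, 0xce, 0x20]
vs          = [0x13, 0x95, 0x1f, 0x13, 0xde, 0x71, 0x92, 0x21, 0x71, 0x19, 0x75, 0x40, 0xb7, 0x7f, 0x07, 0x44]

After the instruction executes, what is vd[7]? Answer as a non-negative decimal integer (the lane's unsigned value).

vd[7] = 0

VLMAX = VLEN×LMUL/SEW = 256×4/64 = 16
vl = min(AVL, VLMAX) = min(10, 16) = 10
lane  0: mask-off/keep ⇒ 0xe7
lane  1: and(0xf3,0x95) ⇒ 0x91
lane  2: and(0xd2,0x1f) ⇒ 0x12
lane  3: and(0x0b,0x13) ⇒ 0x03
lane  4: mask-off/keep ⇒ 0x41
lane  5: and(0x44,0x71) ⇒ 0x40
lane  6: and(0x8e,0x92) ⇒ 0x82
lane  7: and(0x8e,0x21) ⇒ 0x00
lane  8: mask-off/keep ⇒ 0x4d
lane  9: and(0x97,0x19) ⇒ 0x11
lane 10: tail/ones ⇒ 0xffffffffffffffff
lane 11: tail/ones ⇒ 0xffffffffffffffff
lane 12: tail/ones ⇒ 0xffffffffffffffff
lane 13: tail/ones ⇒ 0xffffffffffffffff
lane 14: tail/ones ⇒ 0xffffffffffffffff
lane 15: tail/ones ⇒ 0xffffffffffffffff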